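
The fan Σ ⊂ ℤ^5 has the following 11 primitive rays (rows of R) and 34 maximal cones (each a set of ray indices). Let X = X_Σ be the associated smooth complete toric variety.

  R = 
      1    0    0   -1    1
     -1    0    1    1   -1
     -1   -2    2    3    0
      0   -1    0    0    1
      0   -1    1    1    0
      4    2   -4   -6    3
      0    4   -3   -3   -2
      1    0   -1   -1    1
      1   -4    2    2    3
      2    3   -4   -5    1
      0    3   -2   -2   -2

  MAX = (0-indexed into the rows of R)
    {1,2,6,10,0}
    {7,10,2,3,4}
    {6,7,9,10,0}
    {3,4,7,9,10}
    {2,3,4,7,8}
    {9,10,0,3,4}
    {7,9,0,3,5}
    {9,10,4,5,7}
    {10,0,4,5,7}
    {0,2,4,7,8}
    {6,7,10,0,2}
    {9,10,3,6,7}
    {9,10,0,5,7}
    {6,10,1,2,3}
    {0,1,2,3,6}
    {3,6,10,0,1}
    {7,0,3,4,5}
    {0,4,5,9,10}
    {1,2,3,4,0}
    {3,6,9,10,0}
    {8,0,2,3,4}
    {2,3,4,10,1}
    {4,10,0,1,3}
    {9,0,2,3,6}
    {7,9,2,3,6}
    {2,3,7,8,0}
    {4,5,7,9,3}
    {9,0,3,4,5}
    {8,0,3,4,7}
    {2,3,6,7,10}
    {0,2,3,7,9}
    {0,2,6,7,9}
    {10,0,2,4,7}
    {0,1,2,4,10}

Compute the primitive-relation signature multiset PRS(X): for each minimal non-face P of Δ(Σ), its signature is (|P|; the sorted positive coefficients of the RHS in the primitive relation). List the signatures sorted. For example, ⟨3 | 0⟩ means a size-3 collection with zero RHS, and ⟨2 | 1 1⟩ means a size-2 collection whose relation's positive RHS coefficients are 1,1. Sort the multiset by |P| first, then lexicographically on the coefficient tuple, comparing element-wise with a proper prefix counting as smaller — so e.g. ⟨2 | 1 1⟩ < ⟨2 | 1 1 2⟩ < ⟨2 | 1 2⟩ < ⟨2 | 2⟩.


Δ(Σ) — 11 vertices, 19 min non-faces:

  {1,7}:  v_{1} + v_{7} = 0  ⇒ sig = ⟨2 | 0⟩
  {4,6}:  v_{4} + v_{6} = v_{10}  ⇒ sig = ⟨2 | 1⟩
  {6,8}:  v_{6} + v_{8} = v_{7}  ⇒ sig = ⟨2 | 1⟩
  {8,10}:  v_{8} + v_{10} = v_{4} + v_{7}  ⇒ sig = ⟨2 | 1 1⟩
  {1,5}:  v_{1} + v_{5} = v_{0} + v_{4} + v_{9}  ⇒ sig = ⟨2 | 1 1 1⟩
  {1,9}:  v_{1} + v_{9} = v_{0} + v_{3} + v_{6}  ⇒ sig = ⟨2 | 1 1 1⟩
  {1,8}:  v_{1} + v_{8} = v_{0} + v_{2} + v_{3} + v_{4}  ⇒ sig = ⟨2 | 1 1 1 1⟩
  {5,6}:  v_{5} + v_{6} = v_{0} + v_{7} + v_{9} + v_{10}  ⇒ sig = ⟨2 | 1 1 1 1⟩
  {8,9}:  v_{8} + v_{9} = v_{0} + v_{3} + 2·v_{7}  ⇒ sig = ⟨2 | 1 1 2⟩
  {5,8}:  v_{5} + v_{8} = 2·v_{0} + v_{3} + v_{4} + 3·v_{7}  ⇒ sig = ⟨2 | 1 1 2 3⟩
  {2,5}:  v_{2} + v_{5} = v_{0} + 2·v_{7}  ⇒ sig = ⟨2 | 1 2⟩
  {2,4,9}:  v_{2} + v_{4} + v_{9} = v_{7}  ⇒ sig = ⟨3 | 1⟩
  {2,9,10}:  v_{2} + v_{9} + v_{10} = v_{6} + v_{7}  ⇒ sig = ⟨3 | 1 1⟩
  {3,5,10}:  v_{3} + v_{5} + v_{10} = 2·v_{4} + 2·v_{9}  ⇒ sig = ⟨3 | 2 2⟩
  {0,2,3,10}:  v_{0} + v_{2} + v_{3} + v_{10} = 0  ⇒ sig = ⟨4 | 0⟩
  {0,3,6,7}:  v_{0} + v_{3} + v_{6} + v_{7} = v_{9}  ⇒ sig = ⟨4 | 1⟩
  {0,4,7,9}:  v_{0} + v_{4} + v_{7} + v_{9} = v_{5}  ⇒ sig = ⟨4 | 1⟩
  {0,3,7,10}:  v_{0} + v_{3} + v_{7} + v_{10} = v_{4} + v_{9}  ⇒ sig = ⟨4 | 1 1⟩
  {0,2,3,4,7}:  v_{0} + v_{2} + v_{3} + v_{4} + v_{7} = v_{8}  ⇒ sig = ⟨5 | 1⟩

Sorted signature multiset PRS(X):
    ⟨2 | 0⟩
    ⟨2 | 1⟩
    ⟨2 | 1⟩
    ⟨2 | 1 1⟩
    ⟨2 | 1 1 1⟩
    ⟨2 | 1 1 1⟩
    ⟨2 | 1 1 1 1⟩
    ⟨2 | 1 1 1 1⟩
    ⟨2 | 1 1 2⟩
    ⟨2 | 1 1 2 3⟩
    ⟨2 | 1 2⟩
    ⟨3 | 1⟩
    ⟨3 | 1 1⟩
    ⟨3 | 2 2⟩
    ⟨4 | 0⟩
    ⟨4 | 1⟩
    ⟨4 | 1⟩
    ⟨4 | 1 1⟩
    ⟨5 | 1⟩


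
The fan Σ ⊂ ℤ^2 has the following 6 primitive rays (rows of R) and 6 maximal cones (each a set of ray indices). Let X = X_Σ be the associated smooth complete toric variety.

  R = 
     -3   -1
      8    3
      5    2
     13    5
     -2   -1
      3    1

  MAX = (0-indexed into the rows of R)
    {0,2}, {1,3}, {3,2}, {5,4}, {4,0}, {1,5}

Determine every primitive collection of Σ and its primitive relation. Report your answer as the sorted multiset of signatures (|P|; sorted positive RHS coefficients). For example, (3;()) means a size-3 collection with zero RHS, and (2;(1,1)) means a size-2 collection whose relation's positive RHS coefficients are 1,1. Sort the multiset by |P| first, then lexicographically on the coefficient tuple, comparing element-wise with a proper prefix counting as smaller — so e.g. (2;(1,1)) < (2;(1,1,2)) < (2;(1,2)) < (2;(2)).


Δ(Σ) — 6 vertices, 9 min non-faces:

  • {0,5}:  v_{0} + v_{5} = 0 — sig = (2;())
  • {0,1}:  v_{0} + v_{1} = v_{2} — sig = (2;(1))
  • {1,2}:  v_{1} + v_{2} = v_{3} — sig = (2;(1))
  • {2,4}:  v_{2} + v_{4} = v_{5} — sig = (2;(1))
  • {2,5}:  v_{2} + v_{5} = v_{1} — sig = (2;(1))
  • {3,4}:  v_{3} + v_{4} = v_{1} + v_{5} — sig = (2;(1,1))
  • {0,3}:  v_{0} + v_{3} = 2·v_{2} — sig = (2;(2))
  • {1,4}:  v_{1} + v_{4} = 2·v_{5} — sig = (2;(2))
  • {3,5}:  v_{3} + v_{5} = 2·v_{1} — sig = (2;(2))

Hence PRS(X_Σ) =
{ (2;()),  (2;(1)) ×4,  (2;(1,1)),  (2;(2)) ×3 }


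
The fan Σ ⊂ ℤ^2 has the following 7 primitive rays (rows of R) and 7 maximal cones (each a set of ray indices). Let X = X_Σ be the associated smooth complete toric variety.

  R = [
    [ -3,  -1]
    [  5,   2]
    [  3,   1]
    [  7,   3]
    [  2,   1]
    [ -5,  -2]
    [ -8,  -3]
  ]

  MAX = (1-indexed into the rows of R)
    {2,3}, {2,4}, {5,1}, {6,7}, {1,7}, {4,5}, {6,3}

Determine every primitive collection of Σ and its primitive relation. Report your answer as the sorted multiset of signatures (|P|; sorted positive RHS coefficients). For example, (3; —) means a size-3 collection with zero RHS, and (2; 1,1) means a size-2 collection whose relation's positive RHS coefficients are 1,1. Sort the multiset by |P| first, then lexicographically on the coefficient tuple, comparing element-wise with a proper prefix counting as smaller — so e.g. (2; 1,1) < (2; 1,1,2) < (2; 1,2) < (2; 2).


Primitive collections (14):

  P={1,3}:  v_{1} + v_{3} = 0 — sig = (2; —)
  P={2,6}:  v_{2} + v_{6} = 0 — sig = (2; —)
  P={1,2}:  v_{1} + v_{2} = v_{5} — sig = (2; 1)
  P={1,6}:  v_{1} + v_{6} = v_{7} — sig = (2; 1)
  P={2,5}:  v_{2} + v_{5} = v_{4} — sig = (2; 1)
  P={2,7}:  v_{2} + v_{7} = v_{1} — sig = (2; 1)
  P={3,5}:  v_{3} + v_{5} = v_{2} — sig = (2; 1)
  P={3,7}:  v_{3} + v_{7} = v_{6} — sig = (2; 1)
  P={4,6}:  v_{4} + v_{6} = v_{5} — sig = (2; 1)
  P={5,6}:  v_{5} + v_{6} = v_{1} — sig = (2; 1)
  P={4,7}:  v_{4} + v_{7} = v_{1} + v_{5} — sig = (2; 1,1)
  P={1,4}:  v_{1} + v_{4} = 2·v_{5} — sig = (2; 2)
  P={3,4}:  v_{3} + v_{4} = 2·v_{2} — sig = (2; 2)
  P={5,7}:  v_{5} + v_{7} = 2·v_{1} — sig = (2; 2)

Sorted signature multiset PRS(X):
    (2; —)
    (2; —)
    (2; 1)
    (2; 1)
    (2; 1)
    (2; 1)
    (2; 1)
    (2; 1)
    (2; 1)
    (2; 1)
    (2; 1,1)
    (2; 2)
    (2; 2)
    (2; 2)


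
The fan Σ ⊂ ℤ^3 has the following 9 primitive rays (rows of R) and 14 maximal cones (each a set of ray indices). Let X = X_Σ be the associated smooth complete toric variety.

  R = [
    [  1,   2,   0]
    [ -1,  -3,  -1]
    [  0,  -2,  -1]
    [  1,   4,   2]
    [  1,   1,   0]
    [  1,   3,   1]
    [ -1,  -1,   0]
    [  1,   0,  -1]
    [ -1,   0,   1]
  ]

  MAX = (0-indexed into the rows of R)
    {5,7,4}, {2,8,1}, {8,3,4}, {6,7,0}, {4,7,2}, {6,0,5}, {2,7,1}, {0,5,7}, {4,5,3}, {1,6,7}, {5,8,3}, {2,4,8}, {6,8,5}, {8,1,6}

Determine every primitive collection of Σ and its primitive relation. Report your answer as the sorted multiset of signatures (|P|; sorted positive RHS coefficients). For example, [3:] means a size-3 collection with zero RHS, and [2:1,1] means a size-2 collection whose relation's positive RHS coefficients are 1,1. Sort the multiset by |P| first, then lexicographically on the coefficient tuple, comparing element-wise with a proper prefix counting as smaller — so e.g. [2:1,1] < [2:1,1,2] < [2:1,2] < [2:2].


Primitive collections (17):

  {1,5}:  v_{1} + v_{5} = 0  so sig = [2:]
  {4,6}:  v_{4} + v_{6} = 0  so sig = [2:]
  {7,8}:  v_{7} + v_{8} = 0  so sig = [2:]
  {0,2}:  v_{0} + v_{2} = v_{7}  so sig = [2:1]
  {1,4}:  v_{1} + v_{4} = v_{2}  so sig = [2:1]
  {2,5}:  v_{2} + v_{5} = v_{4}  so sig = [2:1]
  {2,6}:  v_{2} + v_{6} = v_{1}  so sig = [2:1]
  {0,1}:  v_{0} + v_{1} = v_{6} + v_{7}  so sig = [2:1,1]
  {0,4}:  v_{0} + v_{4} = v_{5} + v_{7}  so sig = [2:1,1]
  {0,8}:  v_{0} + v_{8} = v_{5} + v_{6}  so sig = [2:1,1]
  {1,3}:  v_{1} + v_{3} = v_{4} + v_{8}  so sig = [2:1,1]
  {3,6}:  v_{3} + v_{6} = v_{5} + v_{8}  so sig = [2:1,1]
  {3,7}:  v_{3} + v_{7} = v_{4} + v_{5}  so sig = [2:1,1]
  {2,3}:  v_{2} + v_{3} = 2·v_{4} + v_{8}  so sig = [2:1,2]
  {0,3}:  v_{0} + v_{3} = 2·v_{5}  so sig = [2:2]
  {4,5,8}:  v_{4} + v_{5} + v_{8} = v_{3}  so sig = [3:1]
  {5,6,7}:  v_{5} + v_{6} + v_{7} = v_{0}  so sig = [3:1]

Hence PRS(X_Σ) =
{ [2:] ×3,  [2:1] ×4,  [2:1,1] ×6,  [2:1,2],  [2:2],  [3:1] ×2 }


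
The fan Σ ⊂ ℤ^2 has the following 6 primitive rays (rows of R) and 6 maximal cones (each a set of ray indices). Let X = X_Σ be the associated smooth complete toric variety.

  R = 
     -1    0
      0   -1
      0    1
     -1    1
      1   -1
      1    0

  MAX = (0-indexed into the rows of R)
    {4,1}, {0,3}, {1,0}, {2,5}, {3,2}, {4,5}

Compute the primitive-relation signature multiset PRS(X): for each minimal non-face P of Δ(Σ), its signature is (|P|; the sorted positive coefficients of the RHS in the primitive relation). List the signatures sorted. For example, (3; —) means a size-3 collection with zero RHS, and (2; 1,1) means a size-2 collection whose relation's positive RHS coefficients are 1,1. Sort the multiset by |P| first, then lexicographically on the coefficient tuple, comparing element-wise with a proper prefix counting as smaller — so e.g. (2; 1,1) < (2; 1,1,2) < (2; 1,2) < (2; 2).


9 minimal non-faces of Δ(Σ) (on 6 rays):

  {0,5}:  v_{0} + v_{5} = 0 ; sig = (2; —)
  {1,2}:  v_{1} + v_{2} = 0 ; sig = (2; —)
  {3,4}:  v_{3} + v_{4} = 0 ; sig = (2; —)
  {0,2}:  v_{0} + v_{2} = v_{3} ; sig = (2; 1)
  {0,4}:  v_{0} + v_{4} = v_{1} ; sig = (2; 1)
  {1,3}:  v_{1} + v_{3} = v_{0} ; sig = (2; 1)
  {1,5}:  v_{1} + v_{5} = v_{4} ; sig = (2; 1)
  {2,4}:  v_{2} + v_{4} = v_{5} ; sig = (2; 1)
  {3,5}:  v_{3} + v_{5} = v_{2} ; sig = (2; 1)

Sorted signature multiset PRS(X):
[(2; —), (2; —), (2; —), (2; 1), (2; 1), (2; 1), (2; 1), (2; 1), (2; 1)]


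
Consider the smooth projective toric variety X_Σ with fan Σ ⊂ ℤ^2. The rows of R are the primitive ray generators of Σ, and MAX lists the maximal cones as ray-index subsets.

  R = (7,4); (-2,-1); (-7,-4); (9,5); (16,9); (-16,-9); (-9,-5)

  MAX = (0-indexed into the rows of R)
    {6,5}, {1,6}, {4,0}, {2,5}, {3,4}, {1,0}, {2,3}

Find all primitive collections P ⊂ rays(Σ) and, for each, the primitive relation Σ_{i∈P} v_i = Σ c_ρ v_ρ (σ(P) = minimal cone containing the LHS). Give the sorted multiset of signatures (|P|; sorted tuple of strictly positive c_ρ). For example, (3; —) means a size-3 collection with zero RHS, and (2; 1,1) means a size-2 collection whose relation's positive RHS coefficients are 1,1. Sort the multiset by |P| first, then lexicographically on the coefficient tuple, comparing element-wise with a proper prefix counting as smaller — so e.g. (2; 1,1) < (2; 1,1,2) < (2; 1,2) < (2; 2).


Δ(Σ) — 7 vertices, 14 min non-faces:

  P = {0,2}:  v_{0} + v_{2} = 0  ⇒ sig = (2; —)
  P = {3,6}:  v_{3} + v_{6} = 0  ⇒ sig = (2; —)
  P = {4,5}:  v_{4} + v_{5} = 0  ⇒ sig = (2; —)
  P = {0,3}:  v_{0} + v_{3} = v_{4}  ⇒ sig = (2; 1)
  P = {0,5}:  v_{0} + v_{5} = v_{6}  ⇒ sig = (2; 1)
  P = {0,6}:  v_{0} + v_{6} = v_{1}  ⇒ sig = (2; 1)
  P = {1,2}:  v_{1} + v_{2} = v_{6}  ⇒ sig = (2; 1)
  P = {1,3}:  v_{1} + v_{3} = v_{0}  ⇒ sig = (2; 1)
  P = {2,4}:  v_{2} + v_{4} = v_{3}  ⇒ sig = (2; 1)
  P = {2,6}:  v_{2} + v_{6} = v_{5}  ⇒ sig = (2; 1)
  P = {3,5}:  v_{3} + v_{5} = v_{2}  ⇒ sig = (2; 1)
  P = {4,6}:  v_{4} + v_{6} = v_{0}  ⇒ sig = (2; 1)
  P = {1,4}:  v_{1} + v_{4} = 2·v_{0}  ⇒ sig = (2; 2)
  P = {1,5}:  v_{1} + v_{5} = 2·v_{6}  ⇒ sig = (2; 2)

Hence PRS(X_Σ) =
    (2; —)
    (2; —)
    (2; —)
    (2; 1)
    (2; 1)
    (2; 1)
    (2; 1)
    (2; 1)
    (2; 1)
    (2; 1)
    (2; 1)
    (2; 1)
    (2; 2)
    (2; 2)


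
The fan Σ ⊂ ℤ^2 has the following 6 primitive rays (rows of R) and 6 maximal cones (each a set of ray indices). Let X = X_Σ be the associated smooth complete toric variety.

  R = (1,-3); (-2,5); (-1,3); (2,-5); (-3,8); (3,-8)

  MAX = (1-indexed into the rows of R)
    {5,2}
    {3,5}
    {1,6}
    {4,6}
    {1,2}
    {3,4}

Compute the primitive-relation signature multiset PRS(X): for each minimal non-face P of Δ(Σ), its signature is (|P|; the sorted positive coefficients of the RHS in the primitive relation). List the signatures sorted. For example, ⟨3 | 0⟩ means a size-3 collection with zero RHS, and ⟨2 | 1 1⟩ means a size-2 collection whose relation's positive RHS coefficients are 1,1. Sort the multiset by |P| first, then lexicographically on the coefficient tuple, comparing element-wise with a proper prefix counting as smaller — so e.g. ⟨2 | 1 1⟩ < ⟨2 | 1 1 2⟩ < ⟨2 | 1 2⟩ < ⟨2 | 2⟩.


Minimal non-faces — 9 found among 6 rays, 6 max cones:

  P = {1,3}:  v_{1} + v_{3} = 0 ; sig = ⟨2 | 0⟩
  P = {2,4}:  v_{2} + v_{4} = 0 ; sig = ⟨2 | 0⟩
  P = {5,6}:  v_{5} + v_{6} = 0 ; sig = ⟨2 | 0⟩
  P = {1,4}:  v_{1} + v_{4} = v_{6} ; sig = ⟨2 | 1⟩
  P = {1,5}:  v_{1} + v_{5} = v_{2} ; sig = ⟨2 | 1⟩
  P = {2,3}:  v_{2} + v_{3} = v_{5} ; sig = ⟨2 | 1⟩
  P = {2,6}:  v_{2} + v_{6} = v_{1} ; sig = ⟨2 | 1⟩
  P = {3,6}:  v_{3} + v_{6} = v_{4} ; sig = ⟨2 | 1⟩
  P = {4,5}:  v_{4} + v_{5} = v_{3} ; sig = ⟨2 | 1⟩

Sorted signature multiset PRS(X):
    |P|=2: 9 collections, coeffs (), (), (), (1), (1), (1), (1), (1), (1)


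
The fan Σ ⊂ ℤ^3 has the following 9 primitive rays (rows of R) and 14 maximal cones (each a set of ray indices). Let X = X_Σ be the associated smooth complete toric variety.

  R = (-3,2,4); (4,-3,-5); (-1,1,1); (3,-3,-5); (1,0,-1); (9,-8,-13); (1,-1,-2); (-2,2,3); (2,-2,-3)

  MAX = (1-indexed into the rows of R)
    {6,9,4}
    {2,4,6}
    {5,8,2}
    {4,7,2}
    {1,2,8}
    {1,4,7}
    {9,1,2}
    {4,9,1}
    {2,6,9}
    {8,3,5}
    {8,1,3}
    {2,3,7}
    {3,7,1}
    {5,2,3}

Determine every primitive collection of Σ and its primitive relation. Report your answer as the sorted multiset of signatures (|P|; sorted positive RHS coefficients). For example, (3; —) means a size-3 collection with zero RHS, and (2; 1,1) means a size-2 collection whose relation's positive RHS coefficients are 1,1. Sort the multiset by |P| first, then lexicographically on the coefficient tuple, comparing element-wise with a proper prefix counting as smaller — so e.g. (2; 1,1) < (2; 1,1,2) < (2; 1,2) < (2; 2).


Σ has 20 primitive collections:

  {8,9}:  v_{8} + v_{9} = 0  so sig = (2; —)
  {1,5}:  v_{1} + v_{5} = v_{8}  so sig = (2; 1)
  {3,9}:  v_{3} + v_{9} = v_{7}  so sig = (2; 1)
  {4,8}:  v_{4} + v_{8} = v_{7}  so sig = (2; 1)
  {7,8}:  v_{7} + v_{8} = v_{3}  so sig = (2; 1)
  {7,9}:  v_{7} + v_{9} = v_{4}  so sig = (2; 1)
  {5,9}:  v_{5} + v_{9} = v_{2} + v_{3}  so sig = (2; 1,1)
  {6,8}:  v_{6} + v_{8} = v_{2} + v_{4}  so sig = (2; 1,1)
  {3,6}:  v_{3} + v_{6} = v_{2} + v_{4} + v_{7}  so sig = (2; 1,1,1)
  {4,5}:  v_{4} + v_{5} = v_{2} + v_{3} + v_{7}  so sig = (2; 1,1,1)
  {5,7}:  v_{5} + v_{7} = v_{2} + 2·v_{3}  so sig = (2; 1,2)
  {6,7}:  v_{6} + v_{7} = v_{2} + 2·v_{4}  so sig = (2; 1,2)
  {3,4}:  v_{3} + v_{4} = 2·v_{7}  so sig = (2; 2)
  {5,6}:  v_{5} + v_{6} = 2·v_{2} + 2·v_{7}  so sig = (2; 2,2)
  {1,6}:  v_{1} + v_{6} = 3·v_{9}  so sig = (2; 3)
  {1,2,3}:  v_{1} + v_{2} + v_{3} = 0  so sig = (3; —)
  {1,2,7}:  v_{1} + v_{2} + v_{7} = v_{9}  so sig = (3; 1)
  {2,3,8}:  v_{2} + v_{3} + v_{8} = v_{5}  so sig = (3; 1)
  {2,4,9}:  v_{2} + v_{4} + v_{9} = v_{6}  so sig = (3; 1)
  {1,2,4}:  v_{1} + v_{2} + v_{4} = 2·v_{9}  so sig = (3; 2)

Sorted signature multiset PRS(X):
{ (2; —),  (2; 1) ×5,  (2; 1,1) ×2,  (2; 1,1,1) ×2,  (2; 1,2) ×2,  (2; 2),  (2; 2,2),  (2; 3),  (3; —),  (3; 1) ×3,  (3; 2) }


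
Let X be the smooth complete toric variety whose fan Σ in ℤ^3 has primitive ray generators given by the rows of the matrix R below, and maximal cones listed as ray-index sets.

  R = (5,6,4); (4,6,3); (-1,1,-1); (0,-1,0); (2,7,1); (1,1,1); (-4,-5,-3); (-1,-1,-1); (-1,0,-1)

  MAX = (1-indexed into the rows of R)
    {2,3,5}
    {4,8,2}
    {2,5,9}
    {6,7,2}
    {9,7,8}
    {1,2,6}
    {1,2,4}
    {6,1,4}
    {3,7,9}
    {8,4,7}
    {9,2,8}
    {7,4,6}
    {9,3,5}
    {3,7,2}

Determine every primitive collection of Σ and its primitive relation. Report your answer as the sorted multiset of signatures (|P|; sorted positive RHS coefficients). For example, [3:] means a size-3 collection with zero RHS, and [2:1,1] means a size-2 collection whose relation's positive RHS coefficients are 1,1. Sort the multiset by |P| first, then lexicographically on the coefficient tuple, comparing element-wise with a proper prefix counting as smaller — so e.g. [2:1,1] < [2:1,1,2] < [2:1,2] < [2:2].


Δ(Σ) — 9 vertices, 20 min non-faces:

  • {6,8}:  v_{6} + v_{8} = 0  ⇒ sig = [2:]
  • {1,7}:  v_{1} + v_{7} = v_{6}  ⇒ sig = [2:1]
  • {1,9}:  v_{1} + v_{9} = v_{2}  ⇒ sig = [2:1]
  • {3,4}:  v_{3} + v_{4} = v_{9}  ⇒ sig = [2:1]
  • {4,9}:  v_{4} + v_{9} = v_{8}  ⇒ sig = [2:1]
  • {1,8}:  v_{1} + v_{8} = v_{2} + v_{4}  ⇒ sig = [2:1,1]
  • {6,9}:  v_{6} + v_{9} = v_{2} + v_{7}  ⇒ sig = [2:1,1]
  • {5,6}:  v_{5} + v_{6} = 2·v_{2} + v_{3} + v_{7}  ⇒ sig = [2:1,1,2]
  • {1,3}:  v_{1} + v_{3} = 2·v_{2} + v_{7}  ⇒ sig = [2:1,2]
  • {1,5}:  v_{1} + v_{5} = 2·v_{2} + v_{3}  ⇒ sig = [2:1,2]
  • {4,5}:  v_{4} + v_{5} = v_{2} + 2·v_{9}  ⇒ sig = [2:1,2]
  • {5,8}:  v_{5} + v_{8} = v_{2} + 3·v_{9}  ⇒ sig = [2:1,3]
  • {3,8}:  v_{3} + v_{8} = 2·v_{9}  ⇒ sig = [2:2]
  • {5,7}:  v_{5} + v_{7} = 2·v_{3}  ⇒ sig = [2:2]
  • {3,6}:  v_{3} + v_{6} = 2·v_{2} + 2·v_{7}  ⇒ sig = [2:2,2]
  • {2,4,7}:  v_{2} + v_{4} + v_{7} = 0  ⇒ sig = [3:]
  • {2,3,9}:  v_{2} + v_{3} + v_{9} = v_{5}  ⇒ sig = [3:1]
  • {2,4,6}:  v_{2} + v_{4} + v_{6} = v_{1}  ⇒ sig = [3:1]
  • {2,7,8}:  v_{2} + v_{7} + v_{8} = v_{9}  ⇒ sig = [3:1]
  • {2,7,9}:  v_{2} + v_{7} + v_{9} = v_{3}  ⇒ sig = [3:1]

so the primitive-relation signature multiset is
    [2:]
    [2:1]
    [2:1]
    [2:1]
    [2:1]
    [2:1,1]
    [2:1,1]
    [2:1,1,2]
    [2:1,2]
    [2:1,2]
    [2:1,2]
    [2:1,3]
    [2:2]
    [2:2]
    [2:2,2]
    [3:]
    [3:1]
    [3:1]
    [3:1]
    [3:1]


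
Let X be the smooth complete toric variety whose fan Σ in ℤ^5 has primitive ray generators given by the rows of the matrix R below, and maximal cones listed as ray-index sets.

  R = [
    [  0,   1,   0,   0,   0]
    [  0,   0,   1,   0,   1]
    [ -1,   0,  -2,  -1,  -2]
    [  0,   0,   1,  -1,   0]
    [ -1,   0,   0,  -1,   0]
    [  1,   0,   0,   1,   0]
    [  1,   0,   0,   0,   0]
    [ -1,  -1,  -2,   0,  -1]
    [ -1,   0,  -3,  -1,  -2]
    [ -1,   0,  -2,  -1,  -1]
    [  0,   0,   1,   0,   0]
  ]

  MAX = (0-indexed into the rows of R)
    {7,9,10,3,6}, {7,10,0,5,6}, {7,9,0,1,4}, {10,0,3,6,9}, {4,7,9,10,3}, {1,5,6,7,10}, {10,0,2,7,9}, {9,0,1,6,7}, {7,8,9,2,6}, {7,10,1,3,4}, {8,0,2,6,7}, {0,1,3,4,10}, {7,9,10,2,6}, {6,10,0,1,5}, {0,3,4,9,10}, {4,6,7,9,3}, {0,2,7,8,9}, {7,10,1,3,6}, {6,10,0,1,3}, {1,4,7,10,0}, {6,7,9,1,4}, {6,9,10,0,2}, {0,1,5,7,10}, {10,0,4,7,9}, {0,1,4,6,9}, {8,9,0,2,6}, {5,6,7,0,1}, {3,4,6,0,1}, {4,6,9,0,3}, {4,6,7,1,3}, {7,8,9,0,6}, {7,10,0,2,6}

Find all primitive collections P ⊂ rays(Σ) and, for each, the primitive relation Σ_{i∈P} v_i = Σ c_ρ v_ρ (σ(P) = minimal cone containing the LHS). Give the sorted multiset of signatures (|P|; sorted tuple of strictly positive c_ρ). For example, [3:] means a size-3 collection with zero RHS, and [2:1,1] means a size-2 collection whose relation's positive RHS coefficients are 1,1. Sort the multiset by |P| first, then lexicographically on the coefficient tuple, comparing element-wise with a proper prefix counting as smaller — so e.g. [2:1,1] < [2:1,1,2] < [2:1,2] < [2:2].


Δ(Σ) — 11 vertices, 20 min non-faces:

  P={4,5}:  v_{4} + v_{5} = 0  ⟹  sig = [2:]
  P={1,8}:  v_{1} + v_{8} = v_{9}  ⟹  sig = [2:1]
  P={8,10}:  v_{8} + v_{10} = v_{2}  ⟹  sig = [2:1]
  P={1,2}:  v_{1} + v_{2} = v_{9} + v_{10}  ⟹  sig = [2:1,1]
  P={3,5}:  v_{3} + v_{5} = v_{6} + v_{10}  ⟹  sig = [2:1,1]
  P={5,9}:  v_{5} + v_{9} = v_{0} + v_{6} + v_{7}  ⟹  sig = [2:1,1,1]
  P={4,8}:  v_{4} + v_{8} = 2·v_{9} + v_{10}  ⟹  sig = [2:1,2]
  P={3,8}:  v_{3} + v_{8} = v_{6} + 2·v_{9} + 2·v_{10}  ⟹  sig = [2:1,2,2]
  P={5,8}:  v_{5} + v_{8} = 2·v_{0} + 2·v_{6} + 2·v_{7} + v_{10}  ⟹  sig = [2:1,2,2,2]
  P={2,3}:  v_{2} + v_{3} = v_{6} + 2·v_{9} + 3·v_{10}  ⟹  sig = [2:1,2,3]
  P={2,4}:  v_{2} + v_{4} = 2·v_{9} + 2·v_{10}  ⟹  sig = [2:2,2]
  P={2,5}:  v_{2} + v_{5} = 2·v_{0} + 2·v_{6} + 2·v_{7} + 2·v_{10}  ⟹  sig = [2:2,2,2,2]
  P={1,9,10}:  v_{1} + v_{9} + v_{10} = v_{4}  ⟹  sig = [3:1]
  P={4,6,10}:  v_{4} + v_{6} + v_{10} = v_{3}  ⟹  sig = [3:1]
  P={0,3,7}:  v_{0} + v_{3} + v_{7} = v_{9} + v_{10}  ⟹  sig = [3:1,1]
  P={1,3,9}:  v_{1} + v_{3} + v_{9} = 2·v_{4} + v_{6}  ⟹  sig = [3:1,2]
  P={0,4,6,7}:  v_{0} + v_{4} + v_{6} + v_{7} = v_{9}  ⟹  sig = [4:1]
  P={0,1,6,7,10}:  v_{0} + v_{1} + v_{6} + v_{7} + v_{10} = 0  ⟹  sig = [5:]
  P={0,6,7,9,10}:  v_{0} + v_{6} + v_{7} + v_{9} + v_{10} = v_{8}  ⟹  sig = [5:1]
  P={0,2,6,7,9}:  v_{0} + v_{2} + v_{6} + v_{7} + v_{9} = 2·v_{8}  ⟹  sig = [5:2]

Sorted signature multiset PRS(X):
    |P|=2: 12 collections, coeffs (), (1), (1), (1,1), (1,1), (1,1,1), (1,2), (1,2,2), (1,2,2,2), (1,2,3), (2,2), (2,2,2,2)
    |P|=3: 4 collections, coeffs (1), (1), (1,1), (1,2)
    |P|=4: 1 collection, coeffs (1)
    |P|=5: 3 collections, coeffs (), (1), (2)


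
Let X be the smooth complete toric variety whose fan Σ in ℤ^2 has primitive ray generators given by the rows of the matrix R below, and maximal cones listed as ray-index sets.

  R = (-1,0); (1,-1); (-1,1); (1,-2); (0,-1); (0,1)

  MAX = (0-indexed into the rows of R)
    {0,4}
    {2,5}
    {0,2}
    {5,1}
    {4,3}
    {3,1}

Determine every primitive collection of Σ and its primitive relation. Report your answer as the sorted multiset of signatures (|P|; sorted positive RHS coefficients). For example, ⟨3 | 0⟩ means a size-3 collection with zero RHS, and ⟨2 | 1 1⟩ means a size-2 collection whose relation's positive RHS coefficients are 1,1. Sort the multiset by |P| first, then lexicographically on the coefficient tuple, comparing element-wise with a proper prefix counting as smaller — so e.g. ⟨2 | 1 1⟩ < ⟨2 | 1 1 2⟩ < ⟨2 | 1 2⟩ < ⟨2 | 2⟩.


Σ has 9 primitive collections:

  P = {1,2}:  v_{1} + v_{2} = 0  →  sig = ⟨2 | 0⟩
  P = {4,5}:  v_{4} + v_{5} = 0  →  sig = ⟨2 | 0⟩
  P = {0,1}:  v_{0} + v_{1} = v_{4}  →  sig = ⟨2 | 1⟩
  P = {0,5}:  v_{0} + v_{5} = v_{2}  →  sig = ⟨2 | 1⟩
  P = {1,4}:  v_{1} + v_{4} = v_{3}  →  sig = ⟨2 | 1⟩
  P = {2,3}:  v_{2} + v_{3} = v_{4}  →  sig = ⟨2 | 1⟩
  P = {2,4}:  v_{2} + v_{4} = v_{0}  →  sig = ⟨2 | 1⟩
  P = {3,5}:  v_{3} + v_{5} = v_{1}  →  sig = ⟨2 | 1⟩
  P = {0,3}:  v_{0} + v_{3} = 2·v_{4}  →  sig = ⟨2 | 2⟩

Signatures (|P|; sorted positive RHS coefficients), sorted:
    ⟨2 | 0⟩
    ⟨2 | 0⟩
    ⟨2 | 1⟩
    ⟨2 | 1⟩
    ⟨2 | 1⟩
    ⟨2 | 1⟩
    ⟨2 | 1⟩
    ⟨2 | 1⟩
    ⟨2 | 2⟩


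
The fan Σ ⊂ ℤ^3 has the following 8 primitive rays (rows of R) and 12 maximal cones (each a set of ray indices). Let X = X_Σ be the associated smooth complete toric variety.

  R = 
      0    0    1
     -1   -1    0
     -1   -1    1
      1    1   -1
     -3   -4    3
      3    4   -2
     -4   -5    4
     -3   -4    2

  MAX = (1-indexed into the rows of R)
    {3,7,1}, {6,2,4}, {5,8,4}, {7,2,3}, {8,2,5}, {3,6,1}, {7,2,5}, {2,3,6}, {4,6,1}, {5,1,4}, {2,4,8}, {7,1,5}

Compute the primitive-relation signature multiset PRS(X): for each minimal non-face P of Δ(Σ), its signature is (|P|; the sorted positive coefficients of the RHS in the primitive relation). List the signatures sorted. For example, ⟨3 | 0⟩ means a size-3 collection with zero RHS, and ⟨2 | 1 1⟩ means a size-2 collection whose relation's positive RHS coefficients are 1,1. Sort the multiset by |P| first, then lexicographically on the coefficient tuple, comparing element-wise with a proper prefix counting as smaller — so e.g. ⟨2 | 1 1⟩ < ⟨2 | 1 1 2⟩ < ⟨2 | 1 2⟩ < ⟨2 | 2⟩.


Δ(Σ) — 8 vertices, 11 min non-faces:

  {3,4}:  v_{3} + v_{4} = 0  so sig = ⟨2 | 0⟩
  {6,8}:  v_{6} + v_{8} = 0  so sig = ⟨2 | 0⟩
  {1,2}:  v_{1} + v_{2} = v_{3}  so sig = ⟨2 | 1⟩
  {1,8}:  v_{1} + v_{8} = v_{5}  so sig = ⟨2 | 1⟩
  {3,5}:  v_{3} + v_{5} = v_{7}  so sig = ⟨2 | 1⟩
  {4,7}:  v_{4} + v_{7} = v_{5}  so sig = ⟨2 | 1⟩
  {5,6}:  v_{5} + v_{6} = v_{1}  so sig = ⟨2 | 1⟩
  {3,8}:  v_{3} + v_{8} = v_{2} + v_{5}  so sig = ⟨2 | 1 1⟩
  {6,7}:  v_{6} + v_{7} = v_{1} + v_{3}  so sig = ⟨2 | 1 1⟩
  {7,8}:  v_{7} + v_{8} = v_{2} + 2·v_{5}  so sig = ⟨2 | 1 2⟩
  {2,4,5}:  v_{2} + v_{4} + v_{5} = v_{8}  so sig = ⟨3 | 1⟩

Signatures (|P|; sorted positive RHS coefficients), sorted:
{ ⟨2 | 0⟩ ×2,  ⟨2 | 1⟩ ×5,  ⟨2 | 1 1⟩ ×2,  ⟨2 | 1 2⟩,  ⟨3 | 1⟩ }


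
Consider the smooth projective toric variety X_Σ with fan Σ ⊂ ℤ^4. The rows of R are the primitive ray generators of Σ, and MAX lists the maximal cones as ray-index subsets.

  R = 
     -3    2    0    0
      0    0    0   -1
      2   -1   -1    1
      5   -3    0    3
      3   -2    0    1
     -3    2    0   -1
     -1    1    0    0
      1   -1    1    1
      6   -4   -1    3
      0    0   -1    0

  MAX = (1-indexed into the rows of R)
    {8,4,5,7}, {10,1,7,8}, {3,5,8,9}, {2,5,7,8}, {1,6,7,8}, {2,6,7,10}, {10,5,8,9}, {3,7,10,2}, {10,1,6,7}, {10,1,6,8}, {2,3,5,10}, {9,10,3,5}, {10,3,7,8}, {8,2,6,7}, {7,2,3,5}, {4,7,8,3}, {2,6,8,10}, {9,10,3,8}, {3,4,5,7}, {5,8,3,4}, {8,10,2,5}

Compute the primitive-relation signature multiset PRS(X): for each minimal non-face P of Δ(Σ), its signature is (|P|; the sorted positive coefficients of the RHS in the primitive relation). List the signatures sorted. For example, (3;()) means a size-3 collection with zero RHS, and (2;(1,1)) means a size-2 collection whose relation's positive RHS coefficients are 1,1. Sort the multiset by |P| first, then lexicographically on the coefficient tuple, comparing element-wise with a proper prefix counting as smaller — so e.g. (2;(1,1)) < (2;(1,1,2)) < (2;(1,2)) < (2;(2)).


Minimal non-faces — 20 found among 10 rays, 21 max cones:

  P={5,6}:  v_{5} + v_{6} = 0  ⟹  sig = (2;())
  P={1,2}:  v_{1} + v_{2} = v_{6}  ⟹  sig = (2;(1))
  P={3,6}:  v_{3} + v_{6} = v_{7} + v_{10}  ⟹  sig = (2;(1,1))
  P={1,5}:  v_{1} + v_{5} = v_{7} + v_{8} + v_{10}  ⟹  sig = (2;(1,1,1))
  P={4,6}:  v_{4} + v_{6} = v_{3} + v_{7} + v_{8}  ⟹  sig = (2;(1,1,1))
  P={6,9}:  v_{6} + v_{9} = v_{3} + v_{8} + v_{10}  ⟹  sig = (2;(1,1,1))
  P={1,4}:  v_{1} + v_{4} = v_{3} + 2·v_{7} + 2·v_{8} + v_{10}  ⟹  sig = (2;(1,1,2,2))
  P={1,9}:  v_{1} + v_{9} = v_{3} + v_{7} + 2·v_{8} + 2·v_{10}  ⟹  sig = (2;(1,1,2,2))
  P={2,4}:  v_{2} + v_{4} = 2·v_{5} + v_{7}  ⟹  sig = (2;(1,2))
  P={2,9}:  v_{2} + v_{9} = 2·v_{5} + v_{10}  ⟹  sig = (2;(1,2))
  P={4,10}:  v_{4} + v_{10} = 2·v_{3} + v_{8}  ⟹  sig = (2;(1,2))
  P={7,9}:  v_{7} + v_{9} = 2·v_{3} + v_{8}  ⟹  sig = (2;(1,2))
  P={1,3}:  v_{1} + v_{3} = 2·v_{7} + v_{8} + 2·v_{10}  ⟹  sig = (2;(1,2,2))
  P={4,9}:  v_{4} + v_{9} = 3·v_{3} + v_{5} + 2·v_{8}  ⟹  sig = (2;(1,2,3))
  P={2,3,8}:  v_{2} + v_{3} + v_{8} = v_{5}  ⟹  sig = (3;(1))
  P={5,7,10}:  v_{5} + v_{7} + v_{10} = v_{3}  ⟹  sig = (3;(1))
  P={2,7,8,10}:  v_{2} + v_{7} + v_{8} + v_{10} = 0  ⟹  sig = (4;())
  P={3,5,7,8}:  v_{3} + v_{5} + v_{7} + v_{8} = v_{4}  ⟹  sig = (4;(1))
  P={3,5,8,10}:  v_{3} + v_{5} + v_{8} + v_{10} = v_{9}  ⟹  sig = (4;(1))
  P={6,7,8,10}:  v_{6} + v_{7} + v_{8} + v_{10} = v_{1}  ⟹  sig = (4;(1))

so the primitive-relation signature multiset is
[(2;()), (2;(1)), (2;(1,1)), (2;(1,1,1)), (2;(1,1,1)), (2;(1,1,1)), (2;(1,1,2,2)), (2;(1,1,2,2)), (2;(1,2)), (2;(1,2)), (2;(1,2)), (2;(1,2)), (2;(1,2,2)), (2;(1,2,3)), (3;(1)), (3;(1)), (4;()), (4;(1)), (4;(1)), (4;(1))]


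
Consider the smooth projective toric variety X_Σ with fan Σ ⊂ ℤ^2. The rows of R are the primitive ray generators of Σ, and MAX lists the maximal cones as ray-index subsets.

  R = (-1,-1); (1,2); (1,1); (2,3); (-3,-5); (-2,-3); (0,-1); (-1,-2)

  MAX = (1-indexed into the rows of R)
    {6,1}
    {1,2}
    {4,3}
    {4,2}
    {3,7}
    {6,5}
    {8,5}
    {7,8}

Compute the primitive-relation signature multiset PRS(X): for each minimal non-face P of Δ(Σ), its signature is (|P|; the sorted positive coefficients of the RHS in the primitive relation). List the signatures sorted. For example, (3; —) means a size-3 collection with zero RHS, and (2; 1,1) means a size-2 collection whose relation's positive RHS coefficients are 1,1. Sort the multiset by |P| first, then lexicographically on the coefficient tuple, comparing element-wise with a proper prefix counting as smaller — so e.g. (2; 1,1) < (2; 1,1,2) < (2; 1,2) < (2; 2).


Minimal non-faces — 20 found among 8 rays, 8 max cones:

  P = {1,3}:  v_{1} + v_{3} = 0 — sig = (2; —)
  P = {2,8}:  v_{2} + v_{8} = 0 — sig = (2; —)
  P = {4,6}:  v_{4} + v_{6} = 0 — sig = (2; —)
  P = {1,4}:  v_{1} + v_{4} = v_{2} — sig = (2; 1)
  P = {1,7}:  v_{1} + v_{7} = v_{8} — sig = (2; 1)
  P = {1,8}:  v_{1} + v_{8} = v_{6} — sig = (2; 1)
  P = {2,3}:  v_{2} + v_{3} = v_{4} — sig = (2; 1)
  P = {2,5}:  v_{2} + v_{5} = v_{6} — sig = (2; 1)
  P = {2,6}:  v_{2} + v_{6} = v_{1} — sig = (2; 1)
  P = {2,7}:  v_{2} + v_{7} = v_{3} — sig = (2; 1)
  P = {3,6}:  v_{3} + v_{6} = v_{8} — sig = (2; 1)
  P = {3,8}:  v_{3} + v_{8} = v_{7} — sig = (2; 1)
  P = {4,5}:  v_{4} + v_{5} = v_{8} — sig = (2; 1)
  P = {4,8}:  v_{4} + v_{8} = v_{3} — sig = (2; 1)
  P = {6,8}:  v_{6} + v_{8} = v_{5} — sig = (2; 1)
  P = {1,5}:  v_{1} + v_{5} = 2·v_{6} — sig = (2; 2)
  P = {3,5}:  v_{3} + v_{5} = 2·v_{8} — sig = (2; 2)
  P = {4,7}:  v_{4} + v_{7} = 2·v_{3} — sig = (2; 2)
  P = {6,7}:  v_{6} + v_{7} = 2·v_{8} — sig = (2; 2)
  P = {5,7}:  v_{5} + v_{7} = 3·v_{8} — sig = (2; 3)

Hence PRS(X_Σ) =
    |P|=2: 20 collections, coeffs (), (), (), (1), (1), (1), (1), (1), (1), (1), (1), (1), (1), (1), (1), (2), (2), (2), (2), (3)


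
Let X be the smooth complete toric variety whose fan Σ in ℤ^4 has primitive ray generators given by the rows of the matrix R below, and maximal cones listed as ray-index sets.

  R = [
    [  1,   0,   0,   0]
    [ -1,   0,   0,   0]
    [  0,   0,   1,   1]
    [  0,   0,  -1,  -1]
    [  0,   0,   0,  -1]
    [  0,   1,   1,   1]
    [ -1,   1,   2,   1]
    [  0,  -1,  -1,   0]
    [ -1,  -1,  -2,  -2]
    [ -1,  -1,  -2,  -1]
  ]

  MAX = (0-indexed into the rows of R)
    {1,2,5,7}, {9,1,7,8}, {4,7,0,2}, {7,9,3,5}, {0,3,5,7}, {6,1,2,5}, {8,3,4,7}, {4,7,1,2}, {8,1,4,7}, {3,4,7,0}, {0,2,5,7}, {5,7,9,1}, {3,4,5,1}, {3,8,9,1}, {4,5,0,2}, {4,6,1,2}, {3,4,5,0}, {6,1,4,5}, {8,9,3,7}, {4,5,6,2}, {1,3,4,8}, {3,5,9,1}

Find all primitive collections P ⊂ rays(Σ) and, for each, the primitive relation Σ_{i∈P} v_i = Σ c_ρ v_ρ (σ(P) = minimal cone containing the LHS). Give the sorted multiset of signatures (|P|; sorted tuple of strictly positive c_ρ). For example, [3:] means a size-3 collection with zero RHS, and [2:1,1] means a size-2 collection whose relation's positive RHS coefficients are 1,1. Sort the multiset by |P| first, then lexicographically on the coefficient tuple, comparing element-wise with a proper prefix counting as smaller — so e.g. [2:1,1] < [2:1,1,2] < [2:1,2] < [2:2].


Σ has 16 primitive collections:

  P = {0,1}:  v_{0} + v_{1} = 0  →  sig = [2:]
  P = {2,3}:  v_{2} + v_{3} = 0  →  sig = [2:]
  P = {4,9}:  v_{4} + v_{9} = v_{8}  →  sig = [2:1]
  P = {0,9}:  v_{0} + v_{9} = v_{3} + v_{7}  →  sig = [2:1,1]
  P = {2,9}:  v_{2} + v_{9} = v_{1} + v_{7}  →  sig = [2:1,1]
  P = {5,8}:  v_{5} + v_{8} = v_{1} + v_{3}  →  sig = [2:1,1]
  P = {6,7}:  v_{6} + v_{7} = v_{1} + v_{2}  →  sig = [2:1,1]
  P = {0,6}:  v_{0} + v_{6} = v_{2} + v_{4} + v_{5}  →  sig = [2:1,1,1]
  P = {0,8}:  v_{0} + v_{8} = v_{3} + v_{4} + v_{7}  →  sig = [2:1,1,1]
  P = {2,8}:  v_{2} + v_{8} = v_{1} + v_{4} + v_{7}  →  sig = [2:1,1,1]
  P = {3,6}:  v_{3} + v_{6} = v_{1} + v_{4} + v_{5}  →  sig = [2:1,1,1]
  P = {6,8}:  v_{6} + v_{8} = 2·v_{1} + v_{4}  →  sig = [2:1,2]
  P = {6,9}:  v_{6} + v_{9} = 2·v_{1}  →  sig = [2:2]
  P = {4,5,7}:  v_{4} + v_{5} + v_{7} = 0  →  sig = [3:]
  P = {1,3,7}:  v_{1} + v_{3} + v_{7} = v_{9}  →  sig = [3:1]
  P = {1,2,4,5}:  v_{1} + v_{2} + v_{4} + v_{5} = v_{6}  →  sig = [4:1]

Sorted signature multiset PRS(X):
    [2:]
    [2:]
    [2:1]
    [2:1,1]
    [2:1,1]
    [2:1,1]
    [2:1,1]
    [2:1,1,1]
    [2:1,1,1]
    [2:1,1,1]
    [2:1,1,1]
    [2:1,2]
    [2:2]
    [3:]
    [3:1]
    [4:1]


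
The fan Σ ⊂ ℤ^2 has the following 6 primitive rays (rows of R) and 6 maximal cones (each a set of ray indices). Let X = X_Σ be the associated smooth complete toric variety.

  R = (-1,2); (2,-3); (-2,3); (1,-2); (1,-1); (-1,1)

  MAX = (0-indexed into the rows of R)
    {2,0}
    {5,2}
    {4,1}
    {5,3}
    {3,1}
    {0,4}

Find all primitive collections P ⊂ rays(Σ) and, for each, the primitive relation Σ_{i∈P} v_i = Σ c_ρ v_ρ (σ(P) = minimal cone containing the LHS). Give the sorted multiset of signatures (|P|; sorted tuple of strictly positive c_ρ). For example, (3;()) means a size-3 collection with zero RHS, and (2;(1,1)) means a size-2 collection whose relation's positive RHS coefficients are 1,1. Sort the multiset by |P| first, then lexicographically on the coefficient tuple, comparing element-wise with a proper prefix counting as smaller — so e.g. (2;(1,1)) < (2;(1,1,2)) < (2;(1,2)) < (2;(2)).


Minimal non-faces — 9 found among 6 rays, 6 max cones:

  {0,3}:  v_{0} + v_{3} = 0  ⇒ sig = (2;())
  {1,2}:  v_{1} + v_{2} = 0  ⇒ sig = (2;())
  {4,5}:  v_{4} + v_{5} = 0  ⇒ sig = (2;())
  {0,1}:  v_{0} + v_{1} = v_{4}  ⇒ sig = (2;(1))
  {0,5}:  v_{0} + v_{5} = v_{2}  ⇒ sig = (2;(1))
  {1,5}:  v_{1} + v_{5} = v_{3}  ⇒ sig = (2;(1))
  {2,3}:  v_{2} + v_{3} = v_{5}  ⇒ sig = (2;(1))
  {2,4}:  v_{2} + v_{4} = v_{0}  ⇒ sig = (2;(1))
  {3,4}:  v_{3} + v_{4} = v_{1}  ⇒ sig = (2;(1))

Sorted signature multiset PRS(X):
    (2;())
    (2;())
    (2;())
    (2;(1))
    (2;(1))
    (2;(1))
    (2;(1))
    (2;(1))
    (2;(1))


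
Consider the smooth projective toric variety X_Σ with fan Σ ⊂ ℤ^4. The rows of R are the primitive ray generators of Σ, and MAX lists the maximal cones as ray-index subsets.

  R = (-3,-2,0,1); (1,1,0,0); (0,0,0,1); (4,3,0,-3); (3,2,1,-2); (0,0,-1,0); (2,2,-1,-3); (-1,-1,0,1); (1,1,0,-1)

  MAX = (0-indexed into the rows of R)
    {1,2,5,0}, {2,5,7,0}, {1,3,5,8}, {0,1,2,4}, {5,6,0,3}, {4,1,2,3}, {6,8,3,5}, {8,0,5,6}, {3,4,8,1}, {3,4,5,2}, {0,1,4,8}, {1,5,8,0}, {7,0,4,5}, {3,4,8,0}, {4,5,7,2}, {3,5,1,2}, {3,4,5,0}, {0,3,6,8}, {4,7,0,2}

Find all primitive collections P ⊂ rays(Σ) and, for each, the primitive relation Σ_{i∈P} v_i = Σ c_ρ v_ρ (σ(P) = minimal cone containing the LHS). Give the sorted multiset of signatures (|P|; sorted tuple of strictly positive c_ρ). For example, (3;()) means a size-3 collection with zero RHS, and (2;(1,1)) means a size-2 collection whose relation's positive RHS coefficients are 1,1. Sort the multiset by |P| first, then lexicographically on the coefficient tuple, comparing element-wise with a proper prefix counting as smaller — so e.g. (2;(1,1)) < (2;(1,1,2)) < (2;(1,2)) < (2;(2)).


14 minimal non-faces of Δ(Σ) (on 9 rays):

  P={7,8}:  v_{7} + v_{8} = 0 ; sig = (2;())
  P={1,7}:  v_{1} + v_{7} = v_{2} ; sig = (2;(1))
  P={2,8}:  v_{2} + v_{8} = v_{1} ; sig = (2;(1))
  P={3,7}:  v_{3} + v_{7} = v_{4} + v_{5} ; sig = (2;(1,1))
  P={6,7}:  v_{6} + v_{7} = v_{0} + v_{3} + v_{5} ; sig = (2;(1,1,1))
  P={2,6}:  v_{2} + v_{6} = v_{5} + 2·v_{8} ; sig = (2;(1,2))
  P={4,6}:  v_{4} + v_{6} = v_{0} + 2·v_{3} ; sig = (2;(1,2))
  P={1,6}:  v_{1} + v_{6} = v_{5} + 3·v_{8} ; sig = (2;(1,3))
  P={0,2,3}:  v_{0} + v_{2} + v_{3} = v_{8} ; sig = (3;(1))
  P={4,5,8}:  v_{4} + v_{5} + v_{8} = v_{3} ; sig = (3;(1))
  P={1,4,5}:  v_{1} + v_{4} + v_{5} = v_{2} + v_{3} ; sig = (3;(1,1))
  P={0,1,3}:  v_{0} + v_{1} + v_{3} = 2·v_{8} ; sig = (3;(2))
  P={0,2,4,5}:  v_{0} + v_{2} + v_{4} + v_{5} = 0 ; sig = (4;())
  P={0,3,5,8}:  v_{0} + v_{3} + v_{5} + v_{8} = v_{6} ; sig = (4;(1))

Signatures (|P|; sorted positive RHS coefficients), sorted:
{ (2;()),  (2;(1)) ×2,  (2;(1,1)),  (2;(1,1,1)),  (2;(1,2)) ×2,  (2;(1,3)),  (3;(1)) ×2,  (3;(1,1)),  (3;(2)),  (4;()),  (4;(1)) }


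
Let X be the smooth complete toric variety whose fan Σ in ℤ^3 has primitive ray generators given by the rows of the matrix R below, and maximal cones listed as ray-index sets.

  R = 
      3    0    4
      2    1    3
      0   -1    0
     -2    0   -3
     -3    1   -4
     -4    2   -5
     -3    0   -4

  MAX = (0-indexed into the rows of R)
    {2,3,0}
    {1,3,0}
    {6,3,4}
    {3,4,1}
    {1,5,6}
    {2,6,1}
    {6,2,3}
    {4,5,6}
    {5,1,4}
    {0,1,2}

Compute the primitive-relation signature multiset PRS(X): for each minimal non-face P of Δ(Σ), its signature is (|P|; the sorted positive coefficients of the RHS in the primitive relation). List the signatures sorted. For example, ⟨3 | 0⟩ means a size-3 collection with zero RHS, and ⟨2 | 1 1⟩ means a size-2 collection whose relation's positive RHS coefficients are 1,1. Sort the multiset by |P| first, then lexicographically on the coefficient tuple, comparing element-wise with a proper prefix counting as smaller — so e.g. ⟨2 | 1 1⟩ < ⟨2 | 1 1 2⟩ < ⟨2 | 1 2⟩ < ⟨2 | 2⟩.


Minimal non-faces — 9 found among 7 rays, 10 max cones:

  P={0,6}:  v_{0} + v_{6} = 0 — sig = ⟨2 | 0⟩
  P={2,4}:  v_{2} + v_{4} = v_{6} — sig = ⟨2 | 1⟩
  P={0,4}:  v_{0} + v_{4} = v_{1} + v_{3} — sig = ⟨2 | 1 1⟩
  P={0,5}:  v_{0} + v_{5} = v_{1} + v_{4} — sig = ⟨2 | 1 1⟩
  P={2,5}:  v_{2} + v_{5} = v_{1} + 2·v_{6} — sig = ⟨2 | 1 2⟩
  P={3,5}:  v_{3} + v_{5} = 2·v_{4} — sig = ⟨2 | 2⟩
  P={1,2,3}:  v_{1} + v_{2} + v_{3} = 0 — sig = ⟨3 | 0⟩
  P={1,3,6}:  v_{1} + v_{3} + v_{6} = v_{4} — sig = ⟨3 | 1⟩
  P={1,4,6}:  v_{1} + v_{4} + v_{6} = v_{5} — sig = ⟨3 | 1⟩

Sorted signature multiset PRS(X):
[⟨2 | 0⟩, ⟨2 | 1⟩, ⟨2 | 1 1⟩, ⟨2 | 1 1⟩, ⟨2 | 1 2⟩, ⟨2 | 2⟩, ⟨3 | 0⟩, ⟨3 | 1⟩, ⟨3 | 1⟩]


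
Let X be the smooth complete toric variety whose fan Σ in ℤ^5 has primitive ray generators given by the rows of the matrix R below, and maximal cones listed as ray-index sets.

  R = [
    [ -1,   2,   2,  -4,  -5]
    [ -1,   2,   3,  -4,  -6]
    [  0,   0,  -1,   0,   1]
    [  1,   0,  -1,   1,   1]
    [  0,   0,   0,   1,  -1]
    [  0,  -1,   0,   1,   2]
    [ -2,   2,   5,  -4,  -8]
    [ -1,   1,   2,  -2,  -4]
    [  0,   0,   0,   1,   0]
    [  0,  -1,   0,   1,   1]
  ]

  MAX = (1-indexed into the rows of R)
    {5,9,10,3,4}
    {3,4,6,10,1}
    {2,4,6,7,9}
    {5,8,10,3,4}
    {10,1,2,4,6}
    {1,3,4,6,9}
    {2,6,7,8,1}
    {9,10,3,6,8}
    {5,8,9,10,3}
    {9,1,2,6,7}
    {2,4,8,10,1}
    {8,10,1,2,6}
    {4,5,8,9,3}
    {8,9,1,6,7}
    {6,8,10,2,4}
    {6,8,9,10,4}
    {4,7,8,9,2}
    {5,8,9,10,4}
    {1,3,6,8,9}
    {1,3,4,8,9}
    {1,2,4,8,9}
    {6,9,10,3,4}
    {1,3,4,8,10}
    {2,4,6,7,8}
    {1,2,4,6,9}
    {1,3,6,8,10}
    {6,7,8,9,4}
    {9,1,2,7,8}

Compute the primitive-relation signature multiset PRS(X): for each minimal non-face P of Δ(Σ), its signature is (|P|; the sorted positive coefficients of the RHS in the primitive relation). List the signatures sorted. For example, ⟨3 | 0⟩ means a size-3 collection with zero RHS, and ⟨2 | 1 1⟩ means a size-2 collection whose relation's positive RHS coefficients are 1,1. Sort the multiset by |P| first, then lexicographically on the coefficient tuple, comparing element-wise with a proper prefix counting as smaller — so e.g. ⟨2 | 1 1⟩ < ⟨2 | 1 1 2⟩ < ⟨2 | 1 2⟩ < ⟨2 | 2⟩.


The 14 primitive collections of Σ (r=10, n=5):

  P = {2,3}:  v_{2} + v_{3} = v_{1}  ⟹  sig = ⟨2 | 1⟩
  P = {5,6}:  v_{5} + v_{6} = v_{9} + v_{10}  ⟹  sig = ⟨2 | 1 1⟩
  P = {3,7}:  v_{3} + v_{7} = v_{1} + v_{6} + v_{8} + v_{9}  ⟹  sig = ⟨2 | 1 1 1 1⟩
  P = {5,7}:  v_{5} + v_{7} = v_{4} + v_{6} + 3·v_{8} + v_{9}  ⟹  sig = ⟨2 | 1 1 1 3⟩
  P = {1,5}:  v_{1} + v_{5} = v_{3} + v_{4} + 2·v_{8}  ⟹  sig = ⟨2 | 1 1 2⟩
  P = {2,5}:  v_{2} + v_{5} = v_{4} + 2·v_{8}  ⟹  sig = ⟨2 | 1 2⟩
  P = {7,10}:  v_{7} + v_{10} = v_{4} + 2·v_{6} + 3·v_{8}  ⟹  sig = ⟨2 | 1 2 3⟩
  P = {1,9,10}:  v_{1} + v_{9} + v_{10} = v_{8}  ⟹  sig = ⟨3 | 1⟩
  P = {2,9,10}:  v_{2} + v_{9} + v_{10} = v_{4} + v_{6} + 2·v_{8}  ⟹  sig = ⟨3 | 1 1 2⟩
  P = {1,4,7}:  v_{1} + v_{4} + v_{7} = 2·v_{2} + v_{9}  ⟹  sig = ⟨3 | 1 2⟩
  P = {3,4,6,8}:  v_{3} + v_{4} + v_{6} + v_{8} = 0  ⟹  sig = ⟨4 | 0⟩
  P = {1,4,6,8}:  v_{1} + v_{4} + v_{6} + v_{8} = v_{2}  ⟹  sig = ⟨4 | 1⟩
  P = {2,6,8,9}:  v_{2} + v_{6} + v_{8} + v_{9} = v_{7}  ⟹  sig = ⟨4 | 1⟩
  P = {3,4,8,9,10}:  v_{3} + v_{4} + v_{8} + v_{9} + v_{10} = v_{5}  ⟹  sig = ⟨5 | 1⟩

Hence PRS(X_Σ) =
    ⟨2 | 1⟩
    ⟨2 | 1 1⟩
    ⟨2 | 1 1 1 1⟩
    ⟨2 | 1 1 1 3⟩
    ⟨2 | 1 1 2⟩
    ⟨2 | 1 2⟩
    ⟨2 | 1 2 3⟩
    ⟨3 | 1⟩
    ⟨3 | 1 1 2⟩
    ⟨3 | 1 2⟩
    ⟨4 | 0⟩
    ⟨4 | 1⟩
    ⟨4 | 1⟩
    ⟨5 | 1⟩
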